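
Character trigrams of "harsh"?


Word: "harsh" (length 5)
Number of trigrams = 5 - 3 + 1 = 3
  Position 0: "har"
  Position 1: "ars"
  Position 2: "rsh"
Trigrams = "har", "ars", "rsh"


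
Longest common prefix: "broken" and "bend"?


Word 1: "broken"
Word 2: "bend"
Comparing from start:
  Pos 0: 'b' == 'b'
  Pos 1: 'r' != 'e' (stop)
LCP = "b" (length 1)


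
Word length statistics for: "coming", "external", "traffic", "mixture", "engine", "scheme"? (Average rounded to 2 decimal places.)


Lengths: "coming"=6, "external"=8, "traffic"=7, "mixture"=7, "engine"=6, "scheme"=6
Sum = 40, Count = 6
Average = 40/6 = 6.67
= avg=6.67, min=6, max=8


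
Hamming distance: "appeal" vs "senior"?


Comparing character by character (same length = 6):
  Pos 0: 'a' vs 's' !=
  Pos 1: 'p' vs 'e' !=
  Pos 2: 'p' vs 'n' !=
  Pos 3: 'e' vs 'i' !=
  Pos 4: 'a' vs 'o' !=
  Pos 5: 'l' vs 'r' !=
Hamming distance = 6


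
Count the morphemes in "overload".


Word: "overload"
Morphemes: over- / load
Each morpheme carries meaning
= 2 morphemes


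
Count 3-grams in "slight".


Word: "slight" (length 6)
Number of 3-grams = length - 3 + 1 = 6 - 3 + 1
= 4


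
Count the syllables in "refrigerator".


Word: "refrigerator"
Syllable breakdown: re | frig | er | a | tor
Counting: 5 parts
= 5 syllables


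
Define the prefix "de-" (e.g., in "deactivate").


Prefix: de-
As in: deactivate -> de- + activate
Meaning = remove / reverse


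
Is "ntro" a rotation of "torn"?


Word: "torn", Candidate: "ntro"
Method: check if candidate is substring of word+word
"torntorn" contains "ntro"? No
Is rotation = No


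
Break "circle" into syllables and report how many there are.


Word: "circle"
Syllable breakdown: cir / cle
Counting: 2 parts
= 2 syllables


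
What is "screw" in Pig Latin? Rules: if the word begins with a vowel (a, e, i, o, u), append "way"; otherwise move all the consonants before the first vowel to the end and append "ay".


Word: "screw"
Starts with consonant(s) → move to end, add 'ay'
Consonant cluster: "scr"
Pig Latin = "ewscray"


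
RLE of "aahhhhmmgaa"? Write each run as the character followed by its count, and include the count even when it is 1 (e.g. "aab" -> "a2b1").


String: "aahhhhmmgaa"
Scanning for consecutive runs:
  'a' x 2
  'h' x 4
  'm' x 2
  'g' x 1
  'a' x 2
RLE = "a2h4m2g1a2"


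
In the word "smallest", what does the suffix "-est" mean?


Suffix: -est
As in: smallest -> small + -est
Meaning = most


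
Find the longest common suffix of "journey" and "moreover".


Word 1: "journey"
Word 2: "moreover"
Comparing from end:
  Pos -1: 'y' != 'r' (stop)
LCS = "" (length 0)


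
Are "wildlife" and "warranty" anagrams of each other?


Word 1: "wildlife" → sorted: defiillw
Word 2: "warranty" → sorted: aanrrtwy
Same letters? defiillw != aanrrtwy
Anagram = No


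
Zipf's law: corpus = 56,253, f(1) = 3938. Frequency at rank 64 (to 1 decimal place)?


Zipf's law: f(r) = f(1) / r
f(1) = 3938
f(64) = 3938 / 64
= 61.5 occurrences


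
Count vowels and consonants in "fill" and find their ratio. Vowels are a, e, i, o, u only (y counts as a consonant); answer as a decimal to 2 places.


Word: "fill"
Vowels (a,e,i,o,u): 1
Consonants: 3
Ratio = 1/3
= 0.33


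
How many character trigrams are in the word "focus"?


Word: "focus" (length 5)
Number of 3-grams = length - 3 + 1 = 5 - 3 + 1
= 3


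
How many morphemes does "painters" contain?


Word: "painters"
Morphemes: paint + -er + -s
Each morpheme carries meaning
= 3 morphemes


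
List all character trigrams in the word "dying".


Word: "dying" (length 5)
Number of trigrams = 5 - 3 + 1 = 3
  Position 0: "dyi"
  Position 1: "yin"
  Position 2: "ing"
Trigrams = "dyi", "yin", "ing"


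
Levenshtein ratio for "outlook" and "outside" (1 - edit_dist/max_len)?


Word 1: "outlook" (length 7)
Word 2: "outside" (length 7)
One optimal edit sequence:
  1. keep 'o'
  2. keep 'u'
  3. keep 't'
  4. substitute 'l' -> 's'  (+1)
  5. substitute 'o' -> 'i'  (+1)
  6. substitute 'o' -> 'd'  (+1)
  7. substitute 'k' -> 'e'  (+1)
Edit distance = 4
Max length = max(7, 7) = 7
Similarity = 1 - 4/7
= 0.4286


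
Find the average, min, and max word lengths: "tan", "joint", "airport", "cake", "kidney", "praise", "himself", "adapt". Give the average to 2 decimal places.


Lengths: "tan"=3, "joint"=5, "airport"=7, "cake"=4, "kidney"=6, "praise"=6, "himself"=7, "adapt"=5
Sum = 43, Count = 8
Average = 43/8 = 5.38
= avg=5.38, min=3, max=7


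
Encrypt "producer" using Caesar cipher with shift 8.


Word: "producer"
Shift: 8
Each letter → (letter + shift) mod 26:
  'p' (15) + 8 = 23 → 'x'
  'r' (17) + 8 = 25 → 'z'
  'o' (14) + 8 = 22 → 'w'
  'd' (3) + 8 = 11 → 'l'
  'u' (20) + 8 = 2 → 'c'
  'c' (2) + 8 = 10 → 'k'
  'e' (4) + 8 = 12 → 'm'
  'r' (17) + 8 = 25 → 'z'
Result = "xzwlckmz"


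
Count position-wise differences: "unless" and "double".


Comparing character by character (same length = 6):
  Pos 0: 'u' vs 'd' !=
  Pos 1: 'n' vs 'o' !=
  Pos 2: 'l' vs 'u' !=
  Pos 3: 'e' vs 'b' !=
  Pos 4: 's' vs 'l' !=
  Pos 5: 's' vs 'e' !=
Hamming distance = 6


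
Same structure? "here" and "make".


Pattern of "here": [0, 1, 2, 1]
Pattern of "make": [0, 1, 2, 3]
Patterns do not match
Same pattern = No


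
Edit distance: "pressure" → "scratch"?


Word 1: "pressure" (length 8)
Word 2: "scratch" (length 7)
One optimal edit sequence (insert/delete/substitute each cost 1):
  1. delete 'p'  (+1)
  2. substitute 'r' -> 's'  (+1)
  3. substitute 'e' -> 'c'  (+1)
  4. substitute 's' -> 'r'  (+1)
  5. substitute 's' -> 'a'  (+1)
  6. substitute 'u' -> 't'  (+1)
  7. substitute 'r' -> 'c'  (+1)
  8. substitute 'e' -> 'h'  (+1)
Total edit operations: 8
Edit distance = 8


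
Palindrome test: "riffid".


Word: "riffid"
Reversed: "diffir"
Forward == Backward? riffid != diffir
Palindrome = No


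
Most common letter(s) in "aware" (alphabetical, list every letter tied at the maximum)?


Word: "aware"
Letter counts:
  'a': 2
  'e': 1
  'r': 1
  'w': 1
Maximum count = 2
Most frequent = 'a' (2 times each)


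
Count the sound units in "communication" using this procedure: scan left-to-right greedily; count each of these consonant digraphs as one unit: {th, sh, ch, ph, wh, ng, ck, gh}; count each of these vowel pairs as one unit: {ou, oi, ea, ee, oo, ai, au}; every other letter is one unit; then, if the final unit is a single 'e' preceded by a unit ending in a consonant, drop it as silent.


Word: "communication" (13 letters)
Left-to-right scan:
  [1] 'c' (letter)
  [2] 'o' (letter)
  [3] 'm' (letter)
  [4] 'm' (letter)
  [5] 'u' (letter)
  [6] 'n' (letter)
  [7] 'i' (letter)
  [8] 'c' (letter)
  [9] 'a' (letter)
  [10] 't' (letter)
  [11] 'i' (letter)
  [12] 'o' (letter)
  [13] 'n' (letter)
Units from scan: 13
Sound units = 13 units


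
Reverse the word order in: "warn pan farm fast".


Original: "warn pan farm fast"
Words (1..n): warn | pan | farm | fast
Reversed (n..1): fast | farm | pan | warn
Result = "fast farm pan warn"


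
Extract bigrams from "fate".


Word: "fate" (length 4)
Number of bigrams = 4 - 2 + 1 = 3
  Position 0: "fa"
  Position 1: "at"
  Position 2: "te"
Bigrams = "fa", "at", "te"


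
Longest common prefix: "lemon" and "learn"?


Word 1: "lemon"
Word 2: "learn"
Comparing from start:
  Pos 0: 'l' == 'l'
  Pos 1: 'e' == 'e'
  Pos 2: 'm' != 'a' (stop)
LCP = "le" (length 2)


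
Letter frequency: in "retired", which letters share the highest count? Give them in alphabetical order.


Word: "retired"
Letter counts:
  'd': 1
  'e': 2
  'i': 1
  'r': 2
  't': 1
Maximum count = 2
Most frequent = 'e', 'r' (2 times each)


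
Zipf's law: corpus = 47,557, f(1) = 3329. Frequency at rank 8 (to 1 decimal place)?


Zipf's law: f(r) = f(1) / r
f(1) = 3329
f(8) = 3329 / 8
= 416.1 occurrences


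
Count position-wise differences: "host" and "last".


Comparing character by character (same length = 4):
  Pos 0: 'h' vs 'l' !=
  Pos 1: 'o' vs 'a' !=
  Pos 2: 's' vs 's' =
  Pos 3: 't' vs 't' =
Hamming distance = 2


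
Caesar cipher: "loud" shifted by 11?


Word: "loud"
Shift: 11
Each letter → (letter + shift) mod 26:
  'l' (11) + 11 = 22 → 'w'
  'o' (14) + 11 = 25 → 'z'
  'u' (20) + 11 = 5 → 'f'
  'd' (3) + 11 = 14 → 'o'
Result = "wzfo"


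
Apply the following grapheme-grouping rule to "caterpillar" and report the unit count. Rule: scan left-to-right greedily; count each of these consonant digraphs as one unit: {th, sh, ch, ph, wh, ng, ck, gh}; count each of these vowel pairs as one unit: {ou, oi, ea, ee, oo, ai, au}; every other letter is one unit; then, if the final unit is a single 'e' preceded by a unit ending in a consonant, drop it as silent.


Word: "caterpillar" (11 letters)
Left-to-right scan:
  (1) 'c' (letter)
  (2) 'a' (letter)
  (3) 't' (letter)
  (4) 'e' (letter)
  (5) 'r' (letter)
  (6) 'p' (letter)
  (7) 'i' (letter)
  (8) 'l' (letter)
  (9) 'l' (letter)
  (10) 'a' (letter)
  (11) 'r' (letter)
Units from scan: 11
Sound units = 11 units


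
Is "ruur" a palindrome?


Word: "ruur"
Reversed: "ruur"
Forward == Backward? ruur == ruur
Palindrome = Yes


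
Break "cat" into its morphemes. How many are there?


Word: "cat"
Morphemes: cat
Each morpheme carries meaning
= 1 morpheme


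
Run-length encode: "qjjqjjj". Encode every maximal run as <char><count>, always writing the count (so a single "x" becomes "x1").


String: "qjjqjjj"
Scanning for consecutive runs:
  'q' x 1
  'j' x 2
  'q' x 1
  'j' x 3
RLE = "q1j2q1j3"


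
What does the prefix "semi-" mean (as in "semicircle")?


Prefix: semi-
Example: semicircle (semi- + circle)
Meaning = half


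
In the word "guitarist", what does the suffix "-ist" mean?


Suffix: -ist
As in: guitarist -> guitar + -ist
Meaning = one who practices


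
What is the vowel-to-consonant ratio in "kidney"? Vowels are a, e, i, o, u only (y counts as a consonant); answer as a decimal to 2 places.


Word: "kidney"
Vowels (a,e,i,o,u): 2
Consonants: 4
Ratio = 2/4
= 0.50


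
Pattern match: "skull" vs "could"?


Pattern of "skull": [0, 1, 2, 3, 3]
Pattern of "could": [0, 1, 2, 3, 4]
Patterns do not match
Same pattern = No


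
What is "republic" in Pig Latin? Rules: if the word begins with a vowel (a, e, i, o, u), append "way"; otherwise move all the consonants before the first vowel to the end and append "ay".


Word: "republic"
Starts with consonant(s) → move to end, add 'ay'
Consonant cluster: "r"
Pig Latin = "epublicray"


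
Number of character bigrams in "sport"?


Word: "sport" (length 5)
Number of 2-grams = length - 2 + 1 = 5 - 2 + 1
= 4


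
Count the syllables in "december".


Word: "december"
Syllable breakdown: de · cem · ber
Counting: 3 parts
= 3 syllables


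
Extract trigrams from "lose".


Word: "lose" (length 4)
Number of trigrams = 4 - 3 + 1 = 2
  Position 0: "los"
  Position 1: "ose"
Trigrams = "los", "ose"


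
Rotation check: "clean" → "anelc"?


Word: "clean", Candidate: "anelc"
Method: check if candidate is substring of word+word
"cleanclean" contains "anelc"? No
Is rotation = No


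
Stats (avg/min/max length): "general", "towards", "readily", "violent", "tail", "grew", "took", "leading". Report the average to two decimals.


Lengths: "general"=7, "towards"=7, "readily"=7, "violent"=7, "tail"=4, "grew"=4, "took"=4, "leading"=7
Sum = 47, Count = 8
Average = 47/8 = 5.88
= avg=5.88, min=4, max=7


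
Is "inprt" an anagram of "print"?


Word 1: "print" → sorted: inprt
Word 2: "inprt" → sorted: inprt
Same letters? inprt == inprt
Anagram = Yes


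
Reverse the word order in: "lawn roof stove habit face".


Original: "lawn roof stove habit face"
Words (1..n): lawn | roof | stove | habit | face
Reversed (n..1): face | habit | stove | roof | lawn
Result = "face habit stove roof lawn"


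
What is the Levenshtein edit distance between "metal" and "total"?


Word 1: "metal" (length 5)
Word 2: "total" (length 5)
One optimal edit sequence (insert/delete/substitute each cost 1):
  1. substitute 'm' -> 't'  (+1)
  2. substitute 'e' -> 'o'  (+1)
  3. keep 't'
  4. keep 'a'
  5. keep 'l'
Total edit operations: 2
Edit distance = 2


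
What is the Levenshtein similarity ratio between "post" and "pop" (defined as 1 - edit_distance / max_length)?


Word 1: "post" (length 4)
Word 2: "pop" (length 3)
One optimal edit sequence:
  1. keep 'p'
  2. keep 'o'
  3. delete 's'  (+1)
  4. substitute 't' -> 'p'  (+1)
Edit distance = 2
Max length = max(4, 3) = 4
Similarity = 1 - 2/4
= 0.5000


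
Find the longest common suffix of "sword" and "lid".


Word 1: "sword"
Word 2: "lid"
Comparing from end:
  Pos -1: 'd' == 'd'
  Pos -2: 'r' != 'i' (stop)
LCS = "d" (length 1)


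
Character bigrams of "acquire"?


Word: "acquire" (length 7)
Number of bigrams = 7 - 2 + 1 = 6
  Position 0: "ac"
  Position 1: "cq"
  Position 2: "qu"
  Position 3: "ui"
  Position 4: "ir"
  Position 5: "re"
Bigrams = "ac", "cq", "qu", "ui", "ir", "re"


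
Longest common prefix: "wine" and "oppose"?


Word 1: "wine"
Word 2: "oppose"
Comparing from start:
  Pos 0: 'w' != 'o' (stop)
LCP = "" (length 0)


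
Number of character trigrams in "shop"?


Word: "shop" (length 4)
Number of 3-grams = length - 3 + 1 = 4 - 3 + 1
= 2


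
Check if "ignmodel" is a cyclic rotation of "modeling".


Word: "modeling", Candidate: "ignmodel"
Method: check if candidate is substring of word+word
"modelingmodeling" contains "ignmodel"? No
Is rotation = No


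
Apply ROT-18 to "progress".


Word: "progress"
Shift: 18
Each letter → (letter + shift) mod 26:
  'p' (15) + 18 = 7 → 'h'
  'r' (17) + 18 = 9 → 'j'
  'o' (14) + 18 = 6 → 'g'
  'g' (6) + 18 = 24 → 'y'
  'r' (17) + 18 = 9 → 'j'
  'e' (4) + 18 = 22 → 'w'
  's' (18) + 18 = 10 → 'k'
  's' (18) + 18 = 10 → 'k'
Result = "hjgyjwkk"


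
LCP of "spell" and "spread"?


Word 1: "spell"
Word 2: "spread"
Comparing from start:
  Pos 0: 's' == 's'
  Pos 1: 'p' == 'p'
  Pos 2: 'e' != 'r' (stop)
LCP = "sp" (length 2)


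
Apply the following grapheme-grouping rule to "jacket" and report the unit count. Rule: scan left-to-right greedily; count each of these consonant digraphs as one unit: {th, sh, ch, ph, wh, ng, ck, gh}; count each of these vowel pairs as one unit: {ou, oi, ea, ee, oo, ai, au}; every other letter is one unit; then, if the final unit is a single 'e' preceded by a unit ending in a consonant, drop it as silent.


Word: "jacket" (6 letters)
Left-to-right scan:
  1. 'j' (letter)
  2. 'a' (letter)
  3. 'ck' (digraph)
  4. 'e' (letter)
  5. 't' (letter)
Units from scan: 5
Sound units = 5 units


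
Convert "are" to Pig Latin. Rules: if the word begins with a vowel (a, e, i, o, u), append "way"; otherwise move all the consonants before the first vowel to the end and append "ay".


Word: "are"
Starts with vowel → add 'way'
Pig Latin = "areway"


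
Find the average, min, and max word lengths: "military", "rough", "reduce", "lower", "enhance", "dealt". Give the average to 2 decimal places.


Lengths: "military"=8, "rough"=5, "reduce"=6, "lower"=5, "enhance"=7, "dealt"=5
Sum = 36, Count = 6
Average = 36/6 = 6.00
= avg=6.00, min=5, max=8


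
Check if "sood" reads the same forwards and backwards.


Word: "sood"
Reversed: "doos"
Forward == Backward? sood != doos
Palindrome = No


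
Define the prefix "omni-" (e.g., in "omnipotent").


Prefix: omni-
Example: omnipotent = omni- + potent
Meaning = all


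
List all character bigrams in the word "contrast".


Word: "contrast" (length 8)
Number of bigrams = 8 - 2 + 1 = 7
  Position 0: "co"
  Position 1: "on"
  Position 2: "nt"
  Position 3: "tr"
  Position 4: "ra"
  Position 5: "as"
  Position 6: "st"
Bigrams = "co", "on", "nt", "tr", "ra", "as", "st"


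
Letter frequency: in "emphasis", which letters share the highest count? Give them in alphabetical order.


Word: "emphasis"
Letter counts:
  'a': 1
  'e': 1
  'h': 1
  'i': 1
  'm': 1
  'p': 1
  's': 2
Maximum count = 2
Most frequent = 's' (2 times each)


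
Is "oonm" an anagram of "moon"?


Word 1: "moon" → sorted: mnoo
Word 2: "oonm" → sorted: mnoo
Same letters? mnoo == mnoo
Anagram = Yes


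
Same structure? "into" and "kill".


Pattern of "into": [0, 1, 2, 3]
Pattern of "kill": [0, 1, 2, 2]
Patterns do not match
Same pattern = No


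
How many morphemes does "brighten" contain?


Word: "brighten"
Morphemes: bright + -en
Each morpheme carries meaning
= 2 morphemes


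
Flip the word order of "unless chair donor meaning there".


Original: "unless chair donor meaning there"
Words (1..n): unless | chair | donor | meaning | there
Reversed (n..1): there | meaning | donor | chair | unless
Result = "there meaning donor chair unless"


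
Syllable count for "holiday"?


Word: "holiday"
Syllable breakdown: hol | i | day
Counting: 3 parts
= 3 syllables


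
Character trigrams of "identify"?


Word: "identify" (length 8)
Number of trigrams = 8 - 3 + 1 = 6
  Position 0: "ide"
  Position 1: "den"
  Position 2: "ent"
  Position 3: "nti"
  Position 4: "tif"
  Position 5: "ify"
Trigrams = "ide", "den", "ent", "nti", "tif", "ify"


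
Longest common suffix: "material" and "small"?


Word 1: "material"
Word 2: "small"
Comparing from end:
  Pos -1: 'l' == 'l'
  Pos -2: 'a' != 'l' (stop)
LCS = "l" (length 1)


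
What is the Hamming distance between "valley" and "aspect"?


Comparing character by character (same length = 6):
  Pos 0: 'v' vs 'a' !=
  Pos 1: 'a' vs 's' !=
  Pos 2: 'l' vs 'p' !=
  Pos 3: 'l' vs 'e' !=
  Pos 4: 'e' vs 'c' !=
  Pos 5: 'y' vs 't' !=
Hamming distance = 6


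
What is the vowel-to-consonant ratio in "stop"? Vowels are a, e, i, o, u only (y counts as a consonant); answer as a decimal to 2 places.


Word: "stop"
Vowels (a,e,i,o,u): 1
Consonants: 3
Ratio = 1/3
= 0.33


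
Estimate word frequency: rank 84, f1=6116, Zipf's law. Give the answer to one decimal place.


Zipf's law: f(r) = f(1) / r
f(1) = 6116
f(84) = 6116 / 84
= 72.8 occurrences


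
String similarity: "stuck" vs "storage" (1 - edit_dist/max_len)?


Word 1: "stuck" (length 5)
Word 2: "storage" (length 7)
One optimal edit sequence:
  1. keep 's'
  2. keep 't'
  3. insert 'o'  (+1)
  4. insert 'r'  (+1)
  5. substitute 'u' -> 'a'  (+1)
  6. substitute 'c' -> 'g'  (+1)
  7. substitute 'k' -> 'e'  (+1)
Edit distance = 5
Max length = max(5, 7) = 7
Similarity = 1 - 5/7
= 0.2857


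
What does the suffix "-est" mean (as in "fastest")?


Suffix: -est
Example: fastest (fast + -est)
Meaning = most


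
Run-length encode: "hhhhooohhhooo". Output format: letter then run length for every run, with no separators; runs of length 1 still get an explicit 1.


String: "hhhhooohhhooo"
Scanning for consecutive runs:
  'h' x 4
  'o' x 3
  'h' x 3
  'o' x 3
RLE = "h4o3h3o3"


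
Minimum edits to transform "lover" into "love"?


Word 1: "lover" (length 5)
Word 2: "love" (length 4)
One optimal edit sequence (insert/delete/substitute each cost 1):
  1. keep 'l'
  2. keep 'o'
  3. keep 'v'
  4. keep 'e'
  5. delete 'r'  (+1)
Total edit operations: 1
Edit distance = 1


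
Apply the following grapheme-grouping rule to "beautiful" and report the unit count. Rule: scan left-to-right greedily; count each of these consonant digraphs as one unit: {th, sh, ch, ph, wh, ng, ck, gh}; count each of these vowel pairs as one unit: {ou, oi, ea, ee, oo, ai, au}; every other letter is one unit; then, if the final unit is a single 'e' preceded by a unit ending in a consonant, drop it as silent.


Word: "beautiful" (9 letters)
Left-to-right scan:
  1. 'b' (letter)
  2. 'ea' (vowel-pair)
  3. 'u' (letter)
  4. 't' (letter)
  5. 'i' (letter)
  6. 'f' (letter)
  7. 'u' (letter)
  8. 'l' (letter)
Units from scan: 8
Sound units = 8 units


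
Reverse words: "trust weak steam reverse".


Original: "trust weak steam reverse"
Words (1..n): trust | weak | steam | reverse
Reversed (n..1): reverse | steam | weak | trust
Result = "reverse steam weak trust"


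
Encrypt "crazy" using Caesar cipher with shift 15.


Word: "crazy"
Shift: 15
Each letter → (letter + shift) mod 26:
  'c' (2) + 15 = 17 → 'r'
  'r' (17) + 15 = 6 → 'g'
  'a' (0) + 15 = 15 → 'p'
  'z' (25) + 15 = 14 → 'o'
  'y' (24) + 15 = 13 → 'n'
Result = "rgpon"


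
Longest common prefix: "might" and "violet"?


Word 1: "might"
Word 2: "violet"
Comparing from start:
  Pos 0: 'm' != 'v' (stop)
LCP = "" (length 0)


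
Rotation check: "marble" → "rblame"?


Word: "marble", Candidate: "rblame"
Method: check if candidate is substring of word+word
"marblemarble" contains "rblame"? No
Is rotation = No


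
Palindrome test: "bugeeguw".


Word: "bugeeguw"
Reversed: "wugeegub"
Forward == Backward? bugeeguw != wugeegub
Palindrome = No


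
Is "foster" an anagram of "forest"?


Word 1: "forest" → sorted: eforst
Word 2: "foster" → sorted: eforst
Same letters? eforst == eforst
Anagram = Yes


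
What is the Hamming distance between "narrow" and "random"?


Comparing character by character (same length = 6):
  Pos 0: 'n' vs 'r' !=
  Pos 1: 'a' vs 'a' =
  Pos 2: 'r' vs 'n' !=
  Pos 3: 'r' vs 'd' !=
  Pos 4: 'o' vs 'o' =
  Pos 5: 'w' vs 'm' !=
Hamming distance = 4


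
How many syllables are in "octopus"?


Word: "octopus"
Syllable breakdown: oc / to / pus
Counting: 3 parts
= 3 syllables


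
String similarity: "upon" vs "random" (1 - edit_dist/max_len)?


Word 1: "upon" (length 4)
Word 2: "random" (length 6)
One optimal edit sequence:
  1. insert 'r'  (+1)
  2. insert 'a'  (+1)
  3. substitute 'u' -> 'n'  (+1)
  4. substitute 'p' -> 'd'  (+1)
  5. keep 'o'
  6. substitute 'n' -> 'm'  (+1)
Edit distance = 5
Max length = max(4, 6) = 6
Similarity = 1 - 5/6
= 0.1667


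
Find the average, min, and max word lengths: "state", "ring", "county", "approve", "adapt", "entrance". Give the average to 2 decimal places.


Lengths: "state"=5, "ring"=4, "county"=6, "approve"=7, "adapt"=5, "entrance"=8
Sum = 35, Count = 6
Average = 35/6 = 5.83
= avg=5.83, min=4, max=8


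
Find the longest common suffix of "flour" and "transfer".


Word 1: "flour"
Word 2: "transfer"
Comparing from end:
  Pos -1: 'r' == 'r'
  Pos -2: 'u' != 'e' (stop)
LCS = "r" (length 1)


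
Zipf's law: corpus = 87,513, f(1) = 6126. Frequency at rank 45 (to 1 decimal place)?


Zipf's law: f(r) = f(1) / r
f(1) = 6126
f(45) = 6126 / 45
= 136.1 occurrences


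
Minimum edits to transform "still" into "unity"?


Word 1: "still" (length 5)
Word 2: "unity" (length 5)
One optimal edit sequence (insert/delete/substitute each cost 1):
  1. substitute 's' -> 'u'  (+1)
  2. substitute 't' -> 'n'  (+1)
  3. keep 'i'
  4. substitute 'l' -> 't'  (+1)
  5. substitute 'l' -> 'y'  (+1)
Total edit operations: 4
Edit distance = 4


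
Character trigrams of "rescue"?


Word: "rescue" (length 6)
Number of trigrams = 6 - 3 + 1 = 4
  Position 0: "res"
  Position 1: "esc"
  Position 2: "scu"
  Position 3: "cue"
Trigrams = "res", "esc", "scu", "cue"


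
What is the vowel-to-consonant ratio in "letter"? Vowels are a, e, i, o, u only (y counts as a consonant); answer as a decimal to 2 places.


Word: "letter"
Vowels (a,e,i,o,u): 2
Consonants: 4
Ratio = 2/4
= 0.50


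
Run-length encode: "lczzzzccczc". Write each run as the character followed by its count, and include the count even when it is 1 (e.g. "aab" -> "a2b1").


String: "lczzzzccczc"
Scanning for consecutive runs:
  'l' x 1
  'c' x 1
  'z' x 4
  'c' x 3
  'z' x 1
  'c' x 1
RLE = "l1c1z4c3z1c1"


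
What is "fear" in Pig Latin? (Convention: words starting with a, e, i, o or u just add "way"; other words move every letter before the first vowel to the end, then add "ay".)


Word: "fear"
Starts with consonant(s) → move to end, add 'ay'
Consonant cluster: "f"
Pig Latin = "earfay"


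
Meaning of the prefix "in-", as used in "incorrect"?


Prefix: in-
Example: incorrect = in- + correct
Meaning = not / into


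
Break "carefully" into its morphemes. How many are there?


Word: "carefully"
Morphemes: care + -ful + -ly
Each morpheme carries meaning
= 3 morphemes


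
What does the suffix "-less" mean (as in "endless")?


Suffix: -less
Example: endless (end + -less)
Meaning = without


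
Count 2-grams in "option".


Word: "option" (length 6)
Number of 2-grams = length - 2 + 1 = 6 - 2 + 1
= 5


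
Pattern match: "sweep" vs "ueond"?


Pattern of "sweep": [0, 1, 2, 2, 3]
Pattern of "ueond": [0, 1, 2, 3, 4]
Patterns do not match
Same pattern = No


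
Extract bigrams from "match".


Word: "match" (length 5)
Number of bigrams = 5 - 2 + 1 = 4
  Position 0: "ma"
  Position 1: "at"
  Position 2: "tc"
  Position 3: "ch"
Bigrams = "ma", "at", "tc", "ch"


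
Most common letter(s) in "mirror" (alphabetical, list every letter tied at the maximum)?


Word: "mirror"
Letter counts:
  'i': 1
  'm': 1
  'o': 1
  'r': 3
Maximum count = 3
Most frequent = 'r' (3 times each)


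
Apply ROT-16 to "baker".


Word: "baker"
Shift: 16
Each letter → (letter + shift) mod 26:
  'b' (1) + 16 = 17 → 'r'
  'a' (0) + 16 = 16 → 'q'
  'k' (10) + 16 = 0 → 'a'
  'e' (4) + 16 = 20 → 'u'
  'r' (17) + 16 = 7 → 'h'
Result = "rqauh"


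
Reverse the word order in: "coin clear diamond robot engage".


Original: "coin clear diamond robot engage"
Words (1..n): coin | clear | diamond | robot | engage
Reversed (n..1): engage | robot | diamond | clear | coin
Result = "engage robot diamond clear coin"


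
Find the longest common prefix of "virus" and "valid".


Word 1: "virus"
Word 2: "valid"
Comparing from start:
  Pos 0: 'v' == 'v'
  Pos 1: 'i' != 'a' (stop)
LCP = "v" (length 1)


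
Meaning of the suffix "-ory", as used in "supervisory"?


Suffix: -ory
Example: supervisory (supervise + -ory, with a spelling change)
Meaning = relating to / place for


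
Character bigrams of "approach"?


Word: "approach" (length 8)
Number of bigrams = 8 - 2 + 1 = 7
  Position 0: "ap"
  Position 1: "pp"
  Position 2: "pr"
  Position 3: "ro"
  Position 4: "oa"
  Position 5: "ac"
  Position 6: "ch"
Bigrams = "ap", "pp", "pr", "ro", "oa", "ac", "ch"


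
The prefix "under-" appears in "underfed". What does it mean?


Prefix: under-
Example: underfed = under- + fed
Meaning = insufficient


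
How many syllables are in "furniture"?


Word: "furniture"
Syllable breakdown: fur | ni | ture
Counting: 3 parts
= 3 syllables


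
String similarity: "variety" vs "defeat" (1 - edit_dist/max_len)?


Word 1: "variety" (length 7)
Word 2: "defeat" (length 6)
One optimal edit sequence:
  1. delete 'v'  (+1)
  2. substitute 'a' -> 'd'  (+1)
  3. substitute 'r' -> 'e'  (+1)
  4. substitute 'i' -> 'f'  (+1)
  5. keep 'e'
  6. substitute 't' -> 'a'  (+1)
  7. substitute 'y' -> 't'  (+1)
Edit distance = 6
Max length = max(7, 6) = 7
Similarity = 1 - 6/7
= 0.1429


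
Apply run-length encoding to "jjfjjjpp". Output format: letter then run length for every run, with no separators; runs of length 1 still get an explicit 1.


String: "jjfjjjpp"
Scanning for consecutive runs:
  'j' x 2
  'f' x 1
  'j' x 3
  'p' x 2
RLE = "j2f1j3p2"


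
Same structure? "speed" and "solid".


Pattern of "speed": [0, 1, 2, 2, 3]
Pattern of "solid": [0, 1, 2, 3, 4]
Patterns do not match
Same pattern = No


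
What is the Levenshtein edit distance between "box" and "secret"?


Word 1: "box" (length 3)
Word 2: "secret" (length 6)
One optimal edit sequence (insert/delete/substitute each cost 1):
  1. insert 's'  (+1)
  2. insert 'e'  (+1)
  3. insert 'c'  (+1)
  4. substitute 'b' -> 'r'  (+1)
  5. substitute 'o' -> 'e'  (+1)
  6. substitute 'x' -> 't'  (+1)
Total edit operations: 6
Edit distance = 6


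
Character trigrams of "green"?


Word: "green" (length 5)
Number of trigrams = 5 - 3 + 1 = 3
  Position 0: "gre"
  Position 1: "ree"
  Position 2: "een"
Trigrams = "gre", "ree", "een"


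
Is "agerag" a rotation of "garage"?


Word: "garage", Candidate: "agerag"
Method: check if candidate is substring of word+word
"garagegarage" contains "agerag"? No
Is rotation = No


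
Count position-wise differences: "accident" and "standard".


Comparing character by character (same length = 8):
  Pos 0: 'a' vs 's' !=
  Pos 1: 'c' vs 't' !=
  Pos 2: 'c' vs 'a' !=
  Pos 3: 'i' vs 'n' !=
  Pos 4: 'd' vs 'd' =
  Pos 5: 'e' vs 'a' !=
  Pos 6: 'n' vs 'r' !=
  Pos 7: 't' vs 'd' !=
Hamming distance = 7


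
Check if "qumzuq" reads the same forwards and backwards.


Word: "qumzuq"
Reversed: "quzmuq"
Forward == Backward? qumzuq != quzmuq
Palindrome = No


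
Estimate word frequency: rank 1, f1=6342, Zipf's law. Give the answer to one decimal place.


Zipf's law: f(r) = f(1) / r
f(1) = 6342
f(1) = 6342 / 1
= 6342.0 occurrences


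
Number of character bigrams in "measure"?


Word: "measure" (length 7)
Number of 2-grams = length - 2 + 1 = 7 - 2 + 1
= 6


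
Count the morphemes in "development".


Word: "development"
Morphemes: develop | -ment
Each morpheme carries meaning
= 2 morphemes


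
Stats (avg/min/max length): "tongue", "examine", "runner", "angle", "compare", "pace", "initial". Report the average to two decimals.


Lengths: "tongue"=6, "examine"=7, "runner"=6, "angle"=5, "compare"=7, "pace"=4, "initial"=7
Sum = 42, Count = 7
Average = 42/7 = 6.00
= avg=6.00, min=4, max=7


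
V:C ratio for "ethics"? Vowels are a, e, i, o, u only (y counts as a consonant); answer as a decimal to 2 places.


Word: "ethics"
Vowels (a,e,i,o,u): 2
Consonants: 4
Ratio = 2/4
= 0.50


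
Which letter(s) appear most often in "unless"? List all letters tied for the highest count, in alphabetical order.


Word: "unless"
Letter counts:
  'e': 1
  'l': 1
  'n': 1
  's': 2
  'u': 1
Maximum count = 2
Most frequent = 's' (2 times each)


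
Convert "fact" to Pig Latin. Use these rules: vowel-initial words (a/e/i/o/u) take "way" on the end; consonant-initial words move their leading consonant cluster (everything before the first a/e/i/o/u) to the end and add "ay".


Word: "fact"
Starts with consonant(s) → move to end, add 'ay'
Consonant cluster: "f"
Pig Latin = "actfay"


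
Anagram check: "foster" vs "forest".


Word 1: "foster" → sorted: eforst
Word 2: "forest" → sorted: eforst
Same letters? eforst == eforst
Anagram = Yes


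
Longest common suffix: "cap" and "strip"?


Word 1: "cap"
Word 2: "strip"
Comparing from end:
  Pos -1: 'p' == 'p'
  Pos -2: 'a' != 'i' (stop)
LCS = "p" (length 1)


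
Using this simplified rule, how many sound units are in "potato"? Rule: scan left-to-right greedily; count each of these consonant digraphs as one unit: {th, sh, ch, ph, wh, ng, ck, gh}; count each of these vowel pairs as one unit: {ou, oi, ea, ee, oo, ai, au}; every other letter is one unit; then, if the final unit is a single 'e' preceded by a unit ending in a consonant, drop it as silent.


Word: "potato" (6 letters)
Left-to-right scan:
  1. 'p' (letter)
  2. 'o' (letter)
  3. 't' (letter)
  4. 'a' (letter)
  5. 't' (letter)
  6. 'o' (letter)
Units from scan: 6
Sound units = 6 units


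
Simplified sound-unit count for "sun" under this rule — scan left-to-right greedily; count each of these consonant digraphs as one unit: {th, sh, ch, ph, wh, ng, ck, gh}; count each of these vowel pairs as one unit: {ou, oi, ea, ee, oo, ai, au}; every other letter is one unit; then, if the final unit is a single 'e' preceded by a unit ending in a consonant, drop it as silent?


Word: "sun" (3 letters)
Left-to-right scan:
  1. 's' (letter)
  2. 'u' (letter)
  3. 'n' (letter)
Units from scan: 3
Sound units = 3 units


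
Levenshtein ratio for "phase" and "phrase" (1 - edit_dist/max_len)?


Word 1: "phase" (length 5)
Word 2: "phrase" (length 6)
One optimal edit sequence:
  1. keep 'p'
  2. keep 'h'
  3. insert 'r'  (+1)
  4. keep 'a'
  5. keep 's'
  6. keep 'e'
Edit distance = 1
Max length = max(5, 6) = 6
Similarity = 1 - 1/6
= 0.8333


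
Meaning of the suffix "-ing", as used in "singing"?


Suffix: -ing
As in: singing -> sing + -ing
Meaning = present participle


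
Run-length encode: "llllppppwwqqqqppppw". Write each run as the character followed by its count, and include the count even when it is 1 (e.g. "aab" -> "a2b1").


String: "llllppppwwqqqqppppw"
Scanning for consecutive runs:
  'l' x 4
  'p' x 4
  'w' x 2
  'q' x 4
  'p' x 4
  'w' x 1
RLE = "l4p4w2q4p4w1"


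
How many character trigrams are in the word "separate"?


Word: "separate" (length 8)
Number of 3-grams = length - 3 + 1 = 8 - 3 + 1
= 6


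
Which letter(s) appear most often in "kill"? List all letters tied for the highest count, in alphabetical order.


Word: "kill"
Letter counts:
  'i': 1
  'k': 1
  'l': 2
Maximum count = 2
Most frequent = 'l' (2 times each)


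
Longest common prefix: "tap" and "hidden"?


Word 1: "tap"
Word 2: "hidden"
Comparing from start:
  Pos 0: 't' != 'h' (stop)
LCP = "" (length 0)


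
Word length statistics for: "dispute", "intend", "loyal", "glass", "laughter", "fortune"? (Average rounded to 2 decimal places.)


Lengths: "dispute"=7, "intend"=6, "loyal"=5, "glass"=5, "laughter"=8, "fortune"=7
Sum = 38, Count = 6
Average = 38/6 = 6.33
= avg=6.33, min=5, max=8


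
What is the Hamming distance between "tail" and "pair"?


Comparing character by character (same length = 4):
  Pos 0: 't' vs 'p' !=
  Pos 1: 'a' vs 'a' =
  Pos 2: 'i' vs 'i' =
  Pos 3: 'l' vs 'r' !=
Hamming distance = 2


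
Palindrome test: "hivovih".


Word: "hivovih"
Reversed: "hivovih"
Forward == Backward? hivovih == hivovih
Palindrome = Yes


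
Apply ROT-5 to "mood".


Word: "mood"
Shift: 5
Each letter → (letter + shift) mod 26:
  'm' (12) + 5 = 17 → 'r'
  'o' (14) + 5 = 19 → 't'
  'o' (14) + 5 = 19 → 't'
  'd' (3) + 5 = 8 → 'i'
Result = "rtti"


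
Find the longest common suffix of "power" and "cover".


Word 1: "power"
Word 2: "cover"
Comparing from end:
  Pos -1: 'r' == 'r'
  Pos -2: 'e' == 'e'
  Pos -3: 'w' != 'v' (stop)
LCS = "er" (length 2)


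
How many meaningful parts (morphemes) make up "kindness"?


Word: "kindness"
Morphemes: kind / -ness
Each morpheme carries meaning
= 2 morphemes


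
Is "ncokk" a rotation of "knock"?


Word: "knock", Candidate: "ncokk"
Method: check if candidate is substring of word+word
"knockknock" contains "ncokk"? No
Is rotation = No


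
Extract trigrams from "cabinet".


Word: "cabinet" (length 7)
Number of trigrams = 7 - 3 + 1 = 5
  Position 0: "cab"
  Position 1: "abi"
  Position 2: "bin"
  Position 3: "ine"
  Position 4: "net"
Trigrams = "cab", "abi", "bin", "ine", "net"


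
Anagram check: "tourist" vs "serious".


Word 1: "tourist" → sorted: iorsttu
Word 2: "serious" → sorted: eiorssu
Same letters? iorsttu != eiorssu
Anagram = No


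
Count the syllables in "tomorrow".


Word: "tomorrow"
Syllable breakdown: to · mor · row
Counting: 3 parts
= 3 syllables


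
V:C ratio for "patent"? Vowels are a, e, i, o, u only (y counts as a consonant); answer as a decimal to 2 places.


Word: "patent"
Vowels (a,e,i,o,u): 2
Consonants: 4
Ratio = 2/4
= 0.50


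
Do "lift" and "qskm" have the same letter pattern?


Pattern of "lift": [0, 1, 2, 3]
Pattern of "qskm": [0, 1, 2, 3]
Patterns match
Same pattern = Yes


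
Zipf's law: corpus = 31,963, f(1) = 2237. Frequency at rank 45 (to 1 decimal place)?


Zipf's law: f(r) = f(1) / r
f(1) = 2237
f(45) = 2237 / 45
= 49.7 occurrences


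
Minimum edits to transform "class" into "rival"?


Word 1: "class" (length 5)
Word 2: "rival" (length 5)
One optimal edit sequence (insert/delete/substitute each cost 1):
  1. substitute 'c' -> 'r'  (+1)
  2. substitute 'l' -> 'i'  (+1)
  3. substitute 'a' -> 'v'  (+1)
  4. substitute 's' -> 'a'  (+1)
  5. substitute 's' -> 'l'  (+1)
Total edit operations: 5
Edit distance = 5


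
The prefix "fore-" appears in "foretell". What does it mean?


Prefix: fore-
As in: foretell -> fore- + tell
Meaning = before


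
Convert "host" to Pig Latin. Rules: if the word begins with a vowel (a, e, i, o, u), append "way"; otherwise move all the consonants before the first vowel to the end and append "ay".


Word: "host"
Starts with consonant(s) → move to end, add 'ay'
Consonant cluster: "h"
Pig Latin = "osthay"


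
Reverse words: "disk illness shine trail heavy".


Original: "disk illness shine trail heavy"
Words (1..n): disk | illness | shine | trail | heavy
Reversed (n..1): heavy | trail | shine | illness | disk
Result = "heavy trail shine illness disk"


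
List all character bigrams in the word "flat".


Word: "flat" (length 4)
Number of bigrams = 4 - 2 + 1 = 3
  Position 0: "fl"
  Position 1: "la"
  Position 2: "at"
Bigrams = "fl", "la", "at"


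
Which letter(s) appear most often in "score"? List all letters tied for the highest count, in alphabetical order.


Word: "score"
Letter counts:
  'c': 1
  'e': 1
  'o': 1
  'r': 1
  's': 1
Maximum count = 1
Most frequent = 'c', 'e', 'o', 'r', 's' (1 time each)


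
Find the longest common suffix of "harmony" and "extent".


Word 1: "harmony"
Word 2: "extent"
Comparing from end:
  Pos -1: 'y' != 't' (stop)
LCS = "" (length 0)


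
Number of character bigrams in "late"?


Word: "late" (length 4)
Number of 2-grams = length - 2 + 1 = 4 - 2 + 1
= 3


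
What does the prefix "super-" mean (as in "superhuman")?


Prefix: super-
As in: superhuman -> super- + human
Meaning = above / beyond


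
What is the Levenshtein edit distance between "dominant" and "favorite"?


Word 1: "dominant" (length 8)
Word 2: "favorite" (length 8)
One optimal edit sequence (insert/delete/substitute each cost 1):
  1. substitute 'd' -> 'f'  (+1)
  2. substitute 'o' -> 'a'  (+1)
  3. substitute 'm' -> 'v'  (+1)
  4. substitute 'i' -> 'o'  (+1)
  5. substitute 'n' -> 'r'  (+1)
  6. substitute 'a' -> 'i'  (+1)
  7. substitute 'n' -> 't'  (+1)
  8. substitute 't' -> 'e'  (+1)
Total edit operations: 8
Edit distance = 8


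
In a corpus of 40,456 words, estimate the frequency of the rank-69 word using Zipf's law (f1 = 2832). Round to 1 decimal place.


Zipf's law: f(r) = f(1) / r
f(1) = 2832
f(69) = 2832 / 69
= 41.0 occurrences


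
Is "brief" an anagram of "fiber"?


Word 1: "fiber" → sorted: befir
Word 2: "brief" → sorted: befir
Same letters? befir == befir
Anagram = Yes


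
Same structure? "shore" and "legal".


Pattern of "shore": [0, 1, 2, 3, 4]
Pattern of "legal": [0, 1, 2, 3, 0]
Patterns do not match
Same pattern = No


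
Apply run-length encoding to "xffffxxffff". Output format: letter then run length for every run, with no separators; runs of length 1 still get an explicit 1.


String: "xffffxxffff"
Scanning for consecutive runs:
  'x' x 1
  'f' x 4
  'x' x 2
  'f' x 4
RLE = "x1f4x2f4"


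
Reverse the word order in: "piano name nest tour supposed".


Original: "piano name nest tour supposed"
Words (1..n): piano | name | nest | tour | supposed
Reversed (n..1): supposed | tour | nest | name | piano
Result = "supposed tour nest name piano"


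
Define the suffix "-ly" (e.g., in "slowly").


Suffix: -ly
As in: slowly -> slow + -ly
Meaning = in a manner


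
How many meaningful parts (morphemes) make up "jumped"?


Word: "jumped"
Morphemes: jump + -ed
Each morpheme carries meaning
= 2 morphemes


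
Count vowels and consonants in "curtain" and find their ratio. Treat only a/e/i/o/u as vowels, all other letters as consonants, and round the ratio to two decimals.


Word: "curtain"
Vowels (a,e,i,o,u): 3
Consonants: 4
Ratio = 3/4
= 0.75
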